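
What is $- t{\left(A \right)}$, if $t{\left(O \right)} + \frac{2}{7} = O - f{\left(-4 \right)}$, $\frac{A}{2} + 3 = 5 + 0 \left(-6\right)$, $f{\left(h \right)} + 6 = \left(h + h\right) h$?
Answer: $\frac{156}{7} \approx 22.286$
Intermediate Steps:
$f{\left(h \right)} = -6 + 2 h^{2}$ ($f{\left(h \right)} = -6 + \left(h + h\right) h = -6 + 2 h h = -6 + 2 h^{2}$)
$A = 4$ ($A = -6 + 2 \left(5 + 0 \left(-6\right)\right) = -6 + 2 \left(5 + 0\right) = -6 + 2 \cdot 5 = -6 + 10 = 4$)
$t{\left(O \right)} = - \frac{184}{7} + O$ ($t{\left(O \right)} = - \frac{2}{7} - \left(-6 + 32 - O\right) = - \frac{2}{7} + \left(O - \left(-6 + 32\right)\right) = - \frac{2}{7} + \left(O - 26\right) = - \frac{2}{7} + \left(-26 + O\right) = - \frac{184}{7} + O$)
$- t{\left(A \right)} = - (- \frac{184}{7} + 4) = \left(-1\right) \left(- \frac{156}{7}\right) = \frac{156}{7}$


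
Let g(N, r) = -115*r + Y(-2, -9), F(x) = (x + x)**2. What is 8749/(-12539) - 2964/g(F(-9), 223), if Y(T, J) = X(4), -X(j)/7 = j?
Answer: -187447481/321913747 ≈ -0.58229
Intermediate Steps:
F(x) = 4*x**2 (F(x) = (2*x)**2 = 4*x**2)
X(j) = -7*j
Y(T, J) = -28 (Y(T, J) = -7*4 = -28)
g(N, r) = -28 - 115*r (g(N, r) = -115*r - 28 = -28 - 115*r)
8749/(-12539) - 2964/g(F(-9), 223) = 8749/(-12539) - 2964/(-28 - 115*223) = 8749*(-1/12539) - 2964/(-28 - 25645) = -8749/12539 - 2964/(-25673) = -8749/12539 - 2964*(-1/25673) = -8749/12539 + 2964/25673 = -187447481/321913747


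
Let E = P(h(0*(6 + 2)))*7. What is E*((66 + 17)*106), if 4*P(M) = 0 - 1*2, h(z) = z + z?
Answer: -30793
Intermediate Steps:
h(z) = 2*z
P(M) = -½ (P(M) = (0 - 1*2)/4 = (0 - 2)/4 = (¼)*(-2) = -½)
E = -7/2 (E = -½*7 = -7/2 ≈ -3.5000)
E*((66 + 17)*106) = -7*(66 + 17)*106/2 = -581*106/2 = -7/2*8798 = -30793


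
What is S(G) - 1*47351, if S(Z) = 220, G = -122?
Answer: -47131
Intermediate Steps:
S(G) - 1*47351 = 220 - 1*47351 = 220 - 47351 = -47131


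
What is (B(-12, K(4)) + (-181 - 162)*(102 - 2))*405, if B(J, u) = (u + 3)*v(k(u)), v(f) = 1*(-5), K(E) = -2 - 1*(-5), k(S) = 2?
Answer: -13903650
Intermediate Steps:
K(E) = 3 (K(E) = -2 + 5 = 3)
v(f) = -5
B(J, u) = -15 - 5*u (B(J, u) = (u + 3)*(-5) = (3 + u)*(-5) = -15 - 5*u)
(B(-12, K(4)) + (-181 - 162)*(102 - 2))*405 = ((-15 - 5*3) + (-181 - 162)*(102 - 2))*405 = ((-15 - 15) - 343*100)*405 = (-30 - 34300)*405 = -34330*405 = -13903650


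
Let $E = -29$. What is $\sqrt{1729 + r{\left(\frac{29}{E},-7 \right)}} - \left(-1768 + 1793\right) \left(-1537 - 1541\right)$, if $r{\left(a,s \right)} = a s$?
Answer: $76950 + 2 \sqrt{434} \approx 76992.0$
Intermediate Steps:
$\sqrt{1729 + r{\left(\frac{29}{E},-7 \right)}} - \left(-1768 + 1793\right) \left(-1537 - 1541\right) = \sqrt{1729 + \frac{29}{-29} \left(-7\right)} - \left(-1768 + 1793\right) \left(-1537 - 1541\right) = \sqrt{1729 + 29 \left(- \frac{1}{29}\right) \left(-7\right)} - 25 \left(-3078\right) = \sqrt{1729 - -7} - -76950 = \sqrt{1729 + 7} + 76950 = \sqrt{1736} + 76950 = 2 \sqrt{434} + 76950 = 76950 + 2 \sqrt{434}$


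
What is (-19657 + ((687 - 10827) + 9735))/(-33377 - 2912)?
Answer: 20062/36289 ≈ 0.55284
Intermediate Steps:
(-19657 + ((687 - 10827) + 9735))/(-33377 - 2912) = (-19657 + (-10140 + 9735))/(-36289) = (-19657 - 405)*(-1/36289) = -20062*(-1/36289) = 20062/36289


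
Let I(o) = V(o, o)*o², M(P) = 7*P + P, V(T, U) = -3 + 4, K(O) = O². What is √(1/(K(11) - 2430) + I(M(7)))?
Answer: √16719522107/2309 ≈ 56.000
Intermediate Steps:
V(T, U) = 1
M(P) = 8*P
I(o) = o² (I(o) = 1*o² = o²)
√(1/(K(11) - 2430) + I(M(7))) = √(1/(11² - 2430) + (8*7)²) = √(1/(121 - 2430) + 56²) = √(1/(-2309) + 3136) = √(-1/2309 + 3136) = √(7241023/2309) = √16719522107/2309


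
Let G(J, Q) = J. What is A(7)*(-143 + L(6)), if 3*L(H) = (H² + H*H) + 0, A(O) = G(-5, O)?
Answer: 595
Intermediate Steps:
A(O) = -5
L(H) = 2*H²/3 (L(H) = ((H² + H*H) + 0)/3 = ((H² + H²) + 0)/3 = (2*H² + 0)/3 = (2*H²)/3 = 2*H²/3)
A(7)*(-143 + L(6)) = -5*(-143 + (⅔)*6²) = -5*(-143 + (⅔)*36) = -5*(-143 + 24) = -5*(-119) = 595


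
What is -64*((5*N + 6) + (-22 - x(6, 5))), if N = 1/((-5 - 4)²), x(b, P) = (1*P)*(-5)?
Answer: -46976/81 ≈ -579.95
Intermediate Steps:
x(b, P) = -5*P (x(b, P) = P*(-5) = -5*P)
N = 1/81 (N = 1/((-9)²) = 1/81 ≈ 0.012346)
-64*((5*N + 6) + (-22 - x(6, 5))) = -64*((5*(1/81) + 6) + (-22 - (-5)*5)) = -64*((5/81 + 6) + (-22 - 1*(-25))) = -64*(491/81 + (-22 + 25)) = -64*(491/81 + 3) = -64*734/81 = -46976/81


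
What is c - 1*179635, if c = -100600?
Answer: -280235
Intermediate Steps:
c - 1*179635 = -100600 - 1*179635 = -100600 - 179635 = -280235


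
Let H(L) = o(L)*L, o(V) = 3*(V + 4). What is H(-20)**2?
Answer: 921600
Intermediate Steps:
o(V) = 12 + 3*V (o(V) = 3*(4 + V) = 12 + 3*V)
H(L) = L*(12 + 3*L) (H(L) = (12 + 3*L)*L = L*(12 + 3*L))
H(-20)**2 = (3*(-20)*(4 - 20))**2 = (3*(-20)*(-16))**2 = 960**2 = 921600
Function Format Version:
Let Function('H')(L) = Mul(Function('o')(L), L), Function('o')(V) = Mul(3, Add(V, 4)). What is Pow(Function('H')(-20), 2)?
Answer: 921600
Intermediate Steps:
Function('o')(V) = Add(12, Mul(3, V)) (Function('o')(V) = Mul(3, Add(4, V)) = Add(12, Mul(3, V)))
Function('H')(L) = Mul(L, Add(12, Mul(3, L))) (Function('H')(L) = Mul(Add(12, Mul(3, L)), L) = Mul(L, Add(12, Mul(3, L))))
Pow(Function('H')(-20), 2) = Pow(Mul(3, -20, Add(4, -20)), 2) = Pow(Mul(3, -20, -16), 2) = Pow(960, 2) = 921600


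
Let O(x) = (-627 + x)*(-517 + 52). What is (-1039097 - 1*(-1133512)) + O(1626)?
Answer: -370120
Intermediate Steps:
O(x) = 291555 - 465*x (O(x) = (-627 + x)*(-465) = 291555 - 465*x)
(-1039097 - 1*(-1133512)) + O(1626) = (-1039097 - 1*(-1133512)) + (291555 - 465*1626) = (-1039097 + 1133512) + (291555 - 756090) = 94415 - 464535 = -370120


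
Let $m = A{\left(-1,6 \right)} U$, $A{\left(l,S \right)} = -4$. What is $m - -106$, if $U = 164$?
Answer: $-550$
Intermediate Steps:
$m = -656$ ($m = \left(-4\right) 164 = -656$)
$m - -106 = -656 - -106 = -656 + 106 = -550$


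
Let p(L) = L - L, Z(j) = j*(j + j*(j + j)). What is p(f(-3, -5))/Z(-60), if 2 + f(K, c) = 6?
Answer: 0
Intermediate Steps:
f(K, c) = 4 (f(K, c) = -2 + 6 = 4)
Z(j) = j*(j + 2*j²) (Z(j) = j*(j + j*(2*j)) = j*(j + 2*j²))
p(L) = 0
p(f(-3, -5))/Z(-60) = 0/(((-60)²*(1 + 2*(-60)))) = 0/((3600*(1 - 120))) = 0/((3600*(-119))) = 0/(-428400) = 0*(-1/428400) = 0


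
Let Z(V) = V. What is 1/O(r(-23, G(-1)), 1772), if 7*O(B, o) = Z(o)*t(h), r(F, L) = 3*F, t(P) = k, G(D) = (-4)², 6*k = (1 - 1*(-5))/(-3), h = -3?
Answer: -21/1772 ≈ -0.011851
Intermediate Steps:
k = -⅓ (k = ((1 - 1*(-5))/(-3))/6 = ((1 + 5)*(-⅓))/6 = (6*(-⅓))/6 = (⅙)*(-2) = -⅓ ≈ -0.33333)
G(D) = 16
t(P) = -⅓
O(B, o) = -o/21 (O(B, o) = (o*(-⅓))/7 = (-o/3)/7 = -o/21)
1/O(r(-23, G(-1)), 1772) = 1/(-1/21*1772) = 1/(-1772/21) = -21/1772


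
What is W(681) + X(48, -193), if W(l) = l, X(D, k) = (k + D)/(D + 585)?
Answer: 430928/633 ≈ 680.77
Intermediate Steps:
X(D, k) = (D + k)/(585 + D)
W(681) + X(48, -193) = 681 + (48 - 193)/(585 + 48) = 681 - 145/633 = 430928/633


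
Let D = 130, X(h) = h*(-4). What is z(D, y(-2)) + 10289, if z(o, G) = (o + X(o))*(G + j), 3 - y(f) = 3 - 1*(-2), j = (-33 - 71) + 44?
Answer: 34469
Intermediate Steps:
j = -60 (j = -104 + 44 = -60)
X(h) = -4*h
y(f) = -2 (y(f) = 3 - (3 - 1*(-2)) = 3 - (3 + 2) = 3 - 1*5 = 3 - 5 = -2)
z(o, G) = -3*o*(-60 + G) (z(o, G) = (o - 4*o)*(G - 60) = (-3*o)*(-60 + G) = -3*o*(-60 + G))
z(D, y(-2)) + 10289 = 3*130*(60 - 1*(-2)) + 10289 = 3*130*(60 + 2) + 10289 = 3*130*62 + 10289 = 24180 + 10289 = 34469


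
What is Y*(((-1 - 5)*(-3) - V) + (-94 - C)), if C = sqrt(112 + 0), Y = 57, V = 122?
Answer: -11286 - 228*sqrt(7) ≈ -11889.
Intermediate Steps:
C = 4*sqrt(7) (C = sqrt(112) = 4*sqrt(7) ≈ 10.583)
Y*(((-1 - 5)*(-3) - V) + (-94 - C)) = 57*(((-1 - 5)*(-3) - 1*122) + (-94 - 4*sqrt(7))) = 57*((-6*(-3) - 122) + (-94 - 4*sqrt(7))) = 57*((18 - 122) + (-94 - 4*sqrt(7))) = 57*(-104 + (-94 - 4*sqrt(7))) = 57*(-198 - 4*sqrt(7)) = -11286 - 228*sqrt(7)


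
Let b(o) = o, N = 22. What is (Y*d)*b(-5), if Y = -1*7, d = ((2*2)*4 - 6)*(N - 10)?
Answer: 4200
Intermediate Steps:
d = 120 (d = ((2*2)*4 - 6)*(22 - 10) = (4*4 - 6)*12 = (16 - 6)*12 = 10*12 = 120)
Y = -7
(Y*d)*b(-5) = -7*120*(-5) = -840*(-5) = 4200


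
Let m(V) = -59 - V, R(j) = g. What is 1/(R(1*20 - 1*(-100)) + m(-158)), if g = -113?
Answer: -1/14 ≈ -0.071429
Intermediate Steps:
R(j) = -113
1/(R(1*20 - 1*(-100)) + m(-158)) = 1/(-113 + (-59 - 1*(-158))) = 1/(-113 + (-59 + 158)) = 1/(-113 + 99) = 1/(-14) = -1/14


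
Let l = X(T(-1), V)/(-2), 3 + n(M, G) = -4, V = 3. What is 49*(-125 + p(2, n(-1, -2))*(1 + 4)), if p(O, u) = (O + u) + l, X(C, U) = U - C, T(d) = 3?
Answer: -7350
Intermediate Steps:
n(M, G) = -7 (n(M, G) = -3 - 4 = -7)
l = 0 (l = (3 - 1*3)/(-2) = (3 - 3)*(-½) = 0*(-½) = 0)
p(O, u) = O + u (p(O, u) = (O + u) + 0 = O + u)
49*(-125 + p(2, n(-1, -2))*(1 + 4)) = 49*(-125 + (2 - 7)*(1 + 4)) = 49*(-125 - 5*5) = 49*(-125 - 25) = 49*(-150) = -7350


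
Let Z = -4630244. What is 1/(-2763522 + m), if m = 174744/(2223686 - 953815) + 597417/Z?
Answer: -5879812578524/16248991366162967199 ≈ -3.6186e-7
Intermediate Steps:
m = 50464834329/5879812578524 (m = 174744/(2223686 - 953815) + 597417/(-4630244) = 174744/1269871 + 597417*(-1/4630244) = 174744*(1/1269871) - 597417/4630244 = 174744/1269871 - 597417/4630244 = 50464834329/5879812578524 ≈ 0.0085827)
1/(-2763522 + m) = 1/(-2763522 + 50464834329/5879812578524) = 1/(-16248991366162967199/5879812578524) = -5879812578524/16248991366162967199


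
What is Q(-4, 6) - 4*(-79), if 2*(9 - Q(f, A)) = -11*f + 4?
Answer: 301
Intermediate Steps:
Q(f, A) = 7 + 11*f/2 (Q(f, A) = 9 - (-11*f + 4)/2 = 9 - (4 - 11*f)/2 = 9 + (-2 + 11*f/2) = 7 + 11*f/2)
Q(-4, 6) - 4*(-79) = (7 + (11/2)*(-4)) - 4*(-79) = (7 - 22) + 316 = -15 + 316 = 301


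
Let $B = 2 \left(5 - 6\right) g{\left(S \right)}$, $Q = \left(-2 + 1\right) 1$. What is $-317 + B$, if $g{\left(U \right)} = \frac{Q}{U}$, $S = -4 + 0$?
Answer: $- \frac{635}{2} \approx -317.5$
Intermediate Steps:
$Q = -1$ ($Q = \left(-1\right) 1 = -1$)
$S = -4$
$g{\left(U \right)} = - \frac{1}{U}$
$B = - \frac{1}{2}$ ($B = 2 \left(5 - 6\right) \left(- \frac{1}{-4}\right) = 2 \left(5 - 6\right) \left(\left(-1\right) \left(- \frac{1}{4}\right)\right) = 2 \left(-1\right) \frac{1}{4} = \left(-2\right) \frac{1}{4} = - \frac{1}{2} \approx -0.5$)
$-317 + B = -317 - \frac{1}{2} = - \frac{635}{2}$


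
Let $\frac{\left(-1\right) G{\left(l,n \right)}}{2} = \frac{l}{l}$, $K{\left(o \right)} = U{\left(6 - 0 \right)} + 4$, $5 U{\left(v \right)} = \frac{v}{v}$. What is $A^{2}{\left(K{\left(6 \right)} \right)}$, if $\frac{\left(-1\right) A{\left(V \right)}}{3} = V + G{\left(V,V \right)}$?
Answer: $\frac{1089}{25} \approx 43.56$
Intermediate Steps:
$U{\left(v \right)} = \frac{1}{5}$ ($U{\left(v \right)} = \frac{v \frac{1}{v}}{5} = \frac{1}{5} \cdot 1 = \frac{1}{5}$)
$K{\left(o \right)} = \frac{21}{5}$ ($K{\left(o \right)} = \frac{1}{5} + 4 = \frac{21}{5}$)
$G{\left(l,n \right)} = -2$ ($G{\left(l,n \right)} = - 2 \frac{l}{l} = \left(-2\right) 1 = -2$)
$A{\left(V \right)} = 6 - 3 V$ ($A{\left(V \right)} = - 3 \left(V - 2\right) = - 3 \left(-2 + V\right) = 6 - 3 V$)
$A^{2}{\left(K{\left(6 \right)} \right)} = \left(6 - \frac{63}{5}\right)^{2} = \left(- \frac{33}{5}\right)^{2} = \frac{1089}{25}$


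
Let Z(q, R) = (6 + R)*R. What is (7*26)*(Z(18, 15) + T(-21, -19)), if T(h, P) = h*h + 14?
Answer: 140140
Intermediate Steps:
Z(q, R) = R*(6 + R)
T(h, P) = 14 + h² (T(h, P) = h² + 14 = 14 + h²)
(7*26)*(Z(18, 15) + T(-21, -19)) = (7*26)*(15*(6 + 15) + (14 + (-21)²)) = 182*(15*21 + (14 + 441)) = 182*(315 + 455) = 182*770 = 140140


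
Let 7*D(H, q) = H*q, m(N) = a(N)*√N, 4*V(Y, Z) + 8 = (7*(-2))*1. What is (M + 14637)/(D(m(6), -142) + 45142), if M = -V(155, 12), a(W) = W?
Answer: 32388595015/99847852612 + 43663935*√6/49923926306 ≈ 0.32652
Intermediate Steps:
V(Y, Z) = -11/2 (V(Y, Z) = -2 + ((7*(-2))*1)/4 = -2 + (-14*1)/4 = -2 + (¼)*(-14) = -2 - 7/2 = -11/2)
M = 11/2 (M = -1*(-11/2) = 11/2 ≈ 5.5000)
m(N) = N^(3/2) (m(N) = N*√N = N^(3/2))
D(H, q) = H*q/7 (D(H, q) = (H*q)/7 = H*q/7)
(M + 14637)/(D(m(6), -142) + 45142) = (11/2 + 14637)/((⅐)*6^(3/2)*(-142) + 45142) = 29285/(2*((⅐)*(6*√6)*(-142) + 45142)) = 29285/(2*(-852*√6/7 + 45142)) = 29285/(2*(45142 - 852*√6/7))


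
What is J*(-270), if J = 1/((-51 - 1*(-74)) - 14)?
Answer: -30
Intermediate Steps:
J = ⅑ (J = 1/((-51 + 74) - 14) = 1/(23 - 14) = 1/9 = ⅑ ≈ 0.11111)
J*(-270) = (⅑)*(-270) = -30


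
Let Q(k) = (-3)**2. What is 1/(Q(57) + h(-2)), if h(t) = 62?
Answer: 1/71 ≈ 0.014085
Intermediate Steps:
Q(k) = 9
1/(Q(57) + h(-2)) = 1/(9 + 62) = 1/71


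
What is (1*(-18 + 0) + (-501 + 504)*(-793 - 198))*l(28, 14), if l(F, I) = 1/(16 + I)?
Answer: -997/10 ≈ -99.700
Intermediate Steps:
(1*(-18 + 0) + (-501 + 504)*(-793 - 198))*l(28, 14) = (1*(-18 + 0) + (-501 + 504)*(-793 - 198))/(16 + 14) = (1*(-18) + 3*(-991))/30 = (-18 - 2973)*(1/30) = -2991*1/30 = -997/10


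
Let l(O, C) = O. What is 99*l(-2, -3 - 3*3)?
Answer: -198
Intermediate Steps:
99*l(-2, -3 - 3*3) = 99*(-2) = -198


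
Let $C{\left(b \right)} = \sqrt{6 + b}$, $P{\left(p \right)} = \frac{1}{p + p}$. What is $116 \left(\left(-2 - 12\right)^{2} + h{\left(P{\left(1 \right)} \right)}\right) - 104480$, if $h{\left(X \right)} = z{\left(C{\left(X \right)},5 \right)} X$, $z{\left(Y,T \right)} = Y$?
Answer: $-81744 + 29 \sqrt{26} \approx -81596.0$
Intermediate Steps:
$P{\left(p \right)} = \frac{1}{2 p}$
$h{\left(X \right)} = X \sqrt{6 + X}$ ($h{\left(X \right)} = \sqrt{6 + X} X = X \sqrt{6 + X}$)
$116 \left(\left(-2 - 12\right)^{2} + h{\left(P{\left(1 \right)} \right)}\right) - 104480 = 116 \left(\left(-2 - 12\right)^{2} + \frac{1}{2 \cdot 1} \sqrt{6 + \frac{1}{2 \cdot 1}}\right) - 104480 = 116 \left(\left(-14\right)^{2} + \frac{1}{2} \cdot 1 \sqrt{6 + \frac{1}{2} \cdot 1}\right) - 104480 = 116 \left(196 + \frac{\sqrt{6 + \frac{1}{2}}}{2}\right) - 104480 = 116 \left(196 + \frac{\sqrt{\frac{13}{2}}}{2}\right) - 104480 = 116 \left(196 + \frac{\frac{1}{2} \sqrt{26}}{2}\right) - 104480 = 116 \left(196 + \frac{\sqrt{26}}{4}\right) - 104480 = \left(22736 + 29 \sqrt{26}\right) - 104480 = -81744 + 29 \sqrt{26}$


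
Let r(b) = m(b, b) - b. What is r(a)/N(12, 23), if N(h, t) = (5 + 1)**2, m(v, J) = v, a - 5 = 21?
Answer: 0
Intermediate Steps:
a = 26 (a = 5 + 21 = 26)
N(h, t) = 36 (N(h, t) = 6**2 = 36)
r(b) = 0 (r(b) = b - b = 0)
r(a)/N(12, 23) = 0/36 = 0*(1/36) = 0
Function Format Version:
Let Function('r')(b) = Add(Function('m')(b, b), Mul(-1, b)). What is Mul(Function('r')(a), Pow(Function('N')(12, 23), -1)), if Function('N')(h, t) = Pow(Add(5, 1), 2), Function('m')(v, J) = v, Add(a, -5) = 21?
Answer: 0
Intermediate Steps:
a = 26 (a = Add(5, 21) = 26)
Function('N')(h, t) = 36 (Function('N')(h, t) = Pow(6, 2) = 36)
Function('r')(b) = 0 (Function('r')(b) = Add(b, Mul(-1, b)) = 0)
Mul(Function('r')(a), Pow(Function('N')(12, 23), -1)) = Mul(0, Pow(36, -1)) = Mul(0, Rational(1, 36)) = 0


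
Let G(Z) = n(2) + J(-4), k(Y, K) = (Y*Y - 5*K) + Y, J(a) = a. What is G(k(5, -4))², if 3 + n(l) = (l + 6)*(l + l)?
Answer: 625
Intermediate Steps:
n(l) = -3 + 2*l*(6 + l) (n(l) = -3 + (l + 6)*(l + l) = -3 + (6 + l)*(2*l) = -3 + 2*l*(6 + l))
k(Y, K) = Y + Y² - 5*K (k(Y, K) = (Y² - 5*K) + Y = Y + Y² - 5*K)
G(Z) = 25 (G(Z) = (-3 + 2*2² + 12*2) - 4 = (-3 + 2*4 + 24) - 4 = (-3 + 8 + 24) - 4 = 29 - 4 = 25)
G(k(5, -4))² = 25² = 625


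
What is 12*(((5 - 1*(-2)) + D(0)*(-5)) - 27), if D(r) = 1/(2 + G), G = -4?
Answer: -210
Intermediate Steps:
D(r) = -½ (D(r) = 1/(2 - 4) = 1/(-2) = -½)
12*(((5 - 1*(-2)) + D(0)*(-5)) - 27) = 12*(((5 - 1*(-2)) - ½*(-5)) - 27) = 12*(((5 + 2) + 5/2) - 27) = 12*((7 + 5/2) - 27) = 12*(19/2 - 27) = 12*(-35/2) = -210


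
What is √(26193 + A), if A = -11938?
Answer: √14255 ≈ 119.39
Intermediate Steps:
√(26193 + A) = √(26193 - 11938) = √14255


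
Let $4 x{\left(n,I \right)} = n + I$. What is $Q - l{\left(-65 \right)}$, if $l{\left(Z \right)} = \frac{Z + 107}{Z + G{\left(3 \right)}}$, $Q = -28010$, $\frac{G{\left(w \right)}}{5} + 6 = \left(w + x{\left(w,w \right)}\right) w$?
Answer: $- \frac{1540466}{55} \approx -28008.0$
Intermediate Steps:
$x{\left(n,I \right)} = \frac{I}{4} + \frac{n}{4}$ ($x{\left(n,I \right)} = \frac{n + I}{4} = \frac{I + n}{4} = \frac{I}{4} + \frac{n}{4}$)
$G{\left(w \right)} = -30 + \frac{15 w^{2}}{2}$ ($G{\left(w \right)} = -30 + 5 \left(w + \left(\frac{w}{4} + \frac{w}{4}\right)\right) w = -30 + 5 \left(w + \frac{w}{2}\right) w = -30 + 5 \frac{3 w}{2} w = -30 + 5 \frac{3 w^{2}}{2} = -30 + \frac{15 w^{2}}{2}$)
$l{\left(Z \right)} = \frac{107 + Z}{\frac{75}{2} + Z}$ ($l{\left(Z \right)} = \frac{Z + 107}{Z - \left(30 - \frac{15 \cdot 3^{2}}{2}\right)} = \frac{107 + Z}{Z + \left(-30 + \frac{15}{2} \cdot 9\right)} = \frac{107 + Z}{Z + \left(-30 + \frac{135}{2}\right)} = \frac{107 + Z}{Z + \frac{75}{2}} = \frac{107 + Z}{\frac{75}{2} + Z}$)
$Q - l{\left(-65 \right)} = -28010 - \frac{2 \left(107 - 65\right)}{75 + 2 \left(-65\right)} = -28010 - 2 \frac{1}{75 - 130} \cdot 42 = -28010 - 2 \frac{1}{-55} \cdot 42 = -28010 - 2 \left(- \frac{1}{55}\right) 42 = -28010 - - \frac{84}{55} = -28010 + \frac{84}{55} = - \frac{1540466}{55}$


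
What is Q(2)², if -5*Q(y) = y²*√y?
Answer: 32/25 ≈ 1.2800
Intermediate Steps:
Q(y) = -y^(5/2)/5 (Q(y) = -y²*√y/5 = -y^(5/2)/5)
Q(2)² = (-4*√2/5)² = 32/25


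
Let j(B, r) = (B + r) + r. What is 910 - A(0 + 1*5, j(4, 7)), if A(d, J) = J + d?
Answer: 887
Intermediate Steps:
j(B, r) = B + 2*r
910 - A(0 + 1*5, j(4, 7)) = 910 - ((4 + 2*7) + (0 + 1*5)) = 910 - ((4 + 14) + (0 + 5)) = 910 - (18 + 5) = 910 - 1*23 = 910 - 23 = 887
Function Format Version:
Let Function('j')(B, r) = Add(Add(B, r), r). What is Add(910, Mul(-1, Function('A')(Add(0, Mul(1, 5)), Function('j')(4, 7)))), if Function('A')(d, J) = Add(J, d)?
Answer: 887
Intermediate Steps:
Function('j')(B, r) = Add(B, Mul(2, r))
Add(910, Mul(-1, Function('A')(Add(0, Mul(1, 5)), Function('j')(4, 7)))) = Add(910, Mul(-1, Add(Add(4, Mul(2, 7)), Add(0, Mul(1, 5))))) = Add(910, Mul(-1, Add(Add(4, 14), Add(0, 5)))) = Add(910, Mul(-1, Add(18, 5))) = Add(910, Mul(-1, 23)) = Add(910, -23) = 887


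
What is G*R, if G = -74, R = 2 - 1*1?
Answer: -74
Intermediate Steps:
R = 1 (R = 2 - 1 = 1)
G*R = -74*1 = -74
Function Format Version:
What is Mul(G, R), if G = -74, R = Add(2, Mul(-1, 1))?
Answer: -74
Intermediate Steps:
R = 1 (R = Add(2, -1) = 1)
Mul(G, R) = Mul(-74, 1) = -74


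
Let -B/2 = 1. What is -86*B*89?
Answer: 15308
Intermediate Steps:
B = -2 (B = -2*1 = -2)
-86*B*89 = -86*(-2)*89 = 172*89 = 15308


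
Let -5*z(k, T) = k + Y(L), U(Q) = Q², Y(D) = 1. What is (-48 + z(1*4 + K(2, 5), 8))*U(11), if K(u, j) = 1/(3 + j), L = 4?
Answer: -237281/40 ≈ -5932.0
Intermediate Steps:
z(k, T) = -⅕ - k/5 (z(k, T) = -(k + 1)/5 = -(1 + k)/5 = -⅕ - k/5)
(-48 + z(1*4 + K(2, 5), 8))*U(11) = (-48 + (-⅕ - (1*4 + 1/(3 + 5))/5))*11² = (-48 + (-⅕ - (4 + 1/8)/5))*121 = (-48 + (-⅕ - (4 + ⅛)/5))*121 = (-48 + (-⅕ - ⅕*33/8))*121 = (-48 + (-⅕ - 33/40))*121 = (-48 - 41/40)*121 = -1961/40*121 = -237281/40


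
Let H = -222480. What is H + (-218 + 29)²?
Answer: -186759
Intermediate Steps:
H + (-218 + 29)² = -222480 + (-218 + 29)² = -222480 + (-189)² = -222480 + 35721 = -186759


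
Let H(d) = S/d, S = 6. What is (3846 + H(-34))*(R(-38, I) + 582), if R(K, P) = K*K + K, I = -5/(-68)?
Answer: 129973452/17 ≈ 7.6455e+6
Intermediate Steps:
I = 5/68 (I = -5*(-1/68) = 5/68 ≈ 0.073529)
R(K, P) = K + K**2 (R(K, P) = K**2 + K = K + K**2)
H(d) = 6/d
(3846 + H(-34))*(R(-38, I) + 582) = (3846 + 6/(-34))*(-38*(1 - 38) + 582) = (3846 + 6*(-1/34))*(-38*(-37) + 582) = (3846 - 3/17)*(1406 + 582) = (65379/17)*1988 = 129973452/17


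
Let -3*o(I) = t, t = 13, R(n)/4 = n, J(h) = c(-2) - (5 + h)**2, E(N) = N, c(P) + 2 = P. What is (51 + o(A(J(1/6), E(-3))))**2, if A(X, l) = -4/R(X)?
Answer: 19600/9 ≈ 2177.8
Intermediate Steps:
c(P) = -2 + P
J(h) = -4 - (5 + h)**2 (J(h) = (-2 - 2) - (5 + h)**2 = -4 - (5 + h)**2)
R(n) = 4*n
A(X, l) = -1/X (A(X, l) = -4*1/(4*X) = -1/X)
o(I) = -13/3 (o(I) = -1/3*13 = -13/3)
(51 + o(A(J(1/6), E(-3))))**2 = (51 - 13/3)**2 = (140/3)**2 = 19600/9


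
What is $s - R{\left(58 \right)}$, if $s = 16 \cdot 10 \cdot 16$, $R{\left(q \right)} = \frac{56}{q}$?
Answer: $\frac{74212}{29} \approx 2559.0$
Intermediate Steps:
$s = 2560$ ($s = 160 \cdot 16 = 2560$)
$s - R{\left(58 \right)} = 2560 - \frac{56}{58} = 2560 - 56 \cdot \frac{1}{58} = 2560 - \frac{28}{29} = \frac{74212}{29}$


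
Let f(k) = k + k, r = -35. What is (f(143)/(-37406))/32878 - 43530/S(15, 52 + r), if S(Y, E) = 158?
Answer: -13383673609307/48578461486 ≈ -275.51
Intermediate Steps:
f(k) = 2*k
(f(143)/(-37406))/32878 - 43530/S(15, 52 + r) = ((2*143)/(-37406))/32878 - 43530/158 = (286*(-1/37406))*(1/32878) - 43530*1/158 = -143/18703*1/32878 - 21765/79 = -143/614917234 - 21765/79 = -13383673609307/48578461486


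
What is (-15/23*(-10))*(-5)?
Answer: -750/23 ≈ -32.609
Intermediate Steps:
(-15/23*(-10))*(-5) = (-15*1/23*(-10))*(-5) = -15/23*(-10)*(-5) = (150/23)*(-5) = -750/23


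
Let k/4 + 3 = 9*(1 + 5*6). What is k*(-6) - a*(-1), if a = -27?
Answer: -6651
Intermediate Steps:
k = 1104 (k = -12 + 4*(9*(1 + 5*6)) = -12 + 4*(9*(1 + 30)) = -12 + 4*(9*31) = -12 + 4*279 = -12 + 1116 = 1104)
k*(-6) - a*(-1) = 1104*(-6) - (-27)*(-1) = -6624 - 1*27 = -6624 - 27 = -6651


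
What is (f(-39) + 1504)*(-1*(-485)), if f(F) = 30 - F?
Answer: 762905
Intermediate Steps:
(f(-39) + 1504)*(-1*(-485)) = ((30 - 1*(-39)) + 1504)*(-1*(-485)) = ((30 + 39) + 1504)*485 = (69 + 1504)*485 = 1573*485 = 762905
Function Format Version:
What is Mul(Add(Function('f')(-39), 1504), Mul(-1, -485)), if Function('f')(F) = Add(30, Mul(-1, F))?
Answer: 762905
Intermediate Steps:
Mul(Add(Function('f')(-39), 1504), Mul(-1, -485)) = Mul(Add(Add(30, Mul(-1, -39)), 1504), Mul(-1, -485)) = Mul(Add(Add(30, 39), 1504), 485) = Mul(Add(69, 1504), 485) = Mul(1573, 485) = 762905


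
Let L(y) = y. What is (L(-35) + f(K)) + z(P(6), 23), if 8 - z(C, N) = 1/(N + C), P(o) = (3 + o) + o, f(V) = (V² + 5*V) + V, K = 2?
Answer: -419/38 ≈ -11.026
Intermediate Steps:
f(V) = V² + 6*V
P(o) = 3 + 2*o
z(C, N) = 8 - 1/(C + N) (z(C, N) = 8 - 1/(N + C) = 8 - 1/(C + N))
(L(-35) + f(K)) + z(P(6), 23) = (-35 + 2*(6 + 2)) + (-1 + 8*(3 + 2*6) + 8*23)/((3 + 2*6) + 23) = (-35 + 2*8) + (-1 + 8*(3 + 12) + 184)/((3 + 12) + 23) = (-35 + 16) + (-1 + 8*15 + 184)/(15 + 23) = -19 + (-1 + 120 + 184)/38 = -19 + (1/38)*303 = -19 + 303/38 = -419/38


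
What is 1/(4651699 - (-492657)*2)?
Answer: 1/5637013 ≈ 1.7740e-7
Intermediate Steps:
1/(4651699 - (-492657)*2) = 1/(4651699 - 1*(-985314)) = 1/(4651699 + 985314) = 1/5637013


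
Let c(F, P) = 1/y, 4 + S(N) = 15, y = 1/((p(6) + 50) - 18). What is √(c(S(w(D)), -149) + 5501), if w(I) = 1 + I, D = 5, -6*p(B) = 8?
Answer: √49785/3 ≈ 74.375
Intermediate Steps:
p(B) = -4/3 (p(B) = -⅙*8 = -4/3)
y = 3/92 (y = 1/((-4/3 + 50) - 18) = 1/(146/3 - 18) = 1/(92/3) = 3/92 ≈ 0.032609)
S(N) = 11 (S(N) = -4 + 15 = 11)
c(F, P) = 92/3 (c(F, P) = 1/(3/92) = 92/3)
√(c(S(w(D)), -149) + 5501) = √(92/3 + 5501) = √(16595/3) = √49785/3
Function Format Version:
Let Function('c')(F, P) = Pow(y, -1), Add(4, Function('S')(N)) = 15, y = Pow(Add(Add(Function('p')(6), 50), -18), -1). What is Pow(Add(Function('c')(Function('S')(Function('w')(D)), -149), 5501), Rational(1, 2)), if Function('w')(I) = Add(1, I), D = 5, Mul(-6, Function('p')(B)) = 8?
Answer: Mul(Rational(1, 3), Pow(49785, Rational(1, 2))) ≈ 74.375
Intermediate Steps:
Function('p')(B) = Rational(-4, 3) (Function('p')(B) = Mul(Rational(-1, 6), 8) = Rational(-4, 3))
y = Rational(3, 92) (y = Pow(Add(Add(Rational(-4, 3), 50), -18), -1) = Pow(Add(Rational(146, 3), -18), -1) = Pow(Rational(92, 3), -1) = Rational(3, 92) ≈ 0.032609)
Function('S')(N) = 11 (Function('S')(N) = Add(-4, 15) = 11)
Function('c')(F, P) = Rational(92, 3) (Function('c')(F, P) = Pow(Rational(3, 92), -1) = Rational(92, 3))
Pow(Add(Function('c')(Function('S')(Function('w')(D)), -149), 5501), Rational(1, 2)) = Pow(Add(Rational(92, 3), 5501), Rational(1, 2)) = Pow(Rational(16595, 3), Rational(1, 2)) = Mul(Rational(1, 3), Pow(49785, Rational(1, 2)))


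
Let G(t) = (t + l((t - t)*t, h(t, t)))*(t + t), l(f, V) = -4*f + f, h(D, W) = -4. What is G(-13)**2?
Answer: 114244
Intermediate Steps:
l(f, V) = -3*f
G(t) = 2*t**2 (G(t) = (t - 3*(t - t)*t)*(t + t) = (t - 0*t)*(2*t) = (t - 3*0)*(2*t) = (t + 0)*(2*t) = t*(2*t) = 2*t**2)
G(-13)**2 = (2*(-13)**2)**2 = (2*169)**2 = 338**2 = 114244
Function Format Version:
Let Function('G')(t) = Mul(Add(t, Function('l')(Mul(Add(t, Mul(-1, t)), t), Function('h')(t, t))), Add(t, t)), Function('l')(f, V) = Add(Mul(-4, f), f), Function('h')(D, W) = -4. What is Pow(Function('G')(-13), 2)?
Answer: 114244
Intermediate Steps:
Function('l')(f, V) = Mul(-3, f)
Function('G')(t) = Mul(2, Pow(t, 2)) (Function('G')(t) = Mul(Add(t, Mul(-3, Mul(Add(t, Mul(-1, t)), t))), Add(t, t)) = Mul(Add(t, Mul(-3, Mul(0, t))), Mul(2, t)) = Mul(Add(t, Mul(-3, 0)), Mul(2, t)) = Mul(Add(t, 0), Mul(2, t)) = Mul(t, Mul(2, t)) = Mul(2, Pow(t, 2)))
Pow(Function('G')(-13), 2) = Pow(Mul(2, Pow(-13, 2)), 2) = Pow(Mul(2, 169), 2) = Pow(338, 2) = 114244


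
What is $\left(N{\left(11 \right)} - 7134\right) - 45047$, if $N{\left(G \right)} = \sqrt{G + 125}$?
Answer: $-52181 + 2 \sqrt{34} \approx -52169.0$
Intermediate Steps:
$N{\left(G \right)} = \sqrt{125 + G}$
$\left(N{\left(11 \right)} - 7134\right) - 45047 = \left(\sqrt{125 + 11} - 7134\right) - 45047 = \left(\sqrt{136} - 7134\right) - 45047 = \left(2 \sqrt{34} - 7134\right) - 45047 = \left(-7134 + 2 \sqrt{34}\right) - 45047 = -52181 + 2 \sqrt{34}$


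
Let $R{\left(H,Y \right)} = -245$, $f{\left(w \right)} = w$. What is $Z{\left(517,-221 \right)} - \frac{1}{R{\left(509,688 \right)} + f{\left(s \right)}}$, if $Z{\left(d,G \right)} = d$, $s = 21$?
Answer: $\frac{115809}{224} \approx 517.0$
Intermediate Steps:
$Z{\left(517,-221 \right)} - \frac{1}{R{\left(509,688 \right)} + f{\left(s \right)}} = 517 - \frac{1}{-245 + 21} = 517 - \frac{1}{-224} = 517 - - \frac{1}{224} = 517 + \frac{1}{224} = \frac{115809}{224}$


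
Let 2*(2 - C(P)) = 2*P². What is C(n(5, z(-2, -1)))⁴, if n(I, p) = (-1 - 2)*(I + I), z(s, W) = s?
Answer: 650287411216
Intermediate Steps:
n(I, p) = -6*I
C(P) = 2 - P²
C(n(5, z(-2, -1)))⁴ = (2 - (-6*5)²)⁴ = (2 - 1*(-30)²)⁴ = (2 - 1*900)⁴ = (2 - 900)⁴ = (-898)⁴ = 650287411216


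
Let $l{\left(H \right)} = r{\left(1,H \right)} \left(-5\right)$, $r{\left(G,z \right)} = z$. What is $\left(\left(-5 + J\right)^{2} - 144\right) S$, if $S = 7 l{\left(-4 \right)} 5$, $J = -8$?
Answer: $17500$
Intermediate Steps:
$l{\left(H \right)} = - 5 H$ ($l{\left(H \right)} = H \left(-5\right) = - 5 H$)
$S = 700$ ($S = 7 \left(\left(-5\right) \left(-4\right)\right) 5 = 7 \cdot 20 \cdot 5 = 140 \cdot 5 = 700$)
$\left(\left(-5 + J\right)^{2} - 144\right) S = \left(\left(-5 - 8\right)^{2} - 144\right) 700 = \left(\left(-13\right)^{2} - 144\right) 700 = \left(169 - 144\right) 700 = 25 \cdot 700 = 17500$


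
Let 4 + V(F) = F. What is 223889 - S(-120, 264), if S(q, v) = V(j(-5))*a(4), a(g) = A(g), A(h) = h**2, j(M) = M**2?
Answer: 223553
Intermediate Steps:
V(F) = -4 + F
a(g) = g**2
S(q, v) = 336 (S(q, v) = (-4 + (-5)**2)*4**2 = (-4 + 25)*16 = 21*16 = 336)
223889 - S(-120, 264) = 223889 - 1*336 = 223889 - 336 = 223553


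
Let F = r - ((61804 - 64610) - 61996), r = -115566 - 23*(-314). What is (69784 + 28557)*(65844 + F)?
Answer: 2193200982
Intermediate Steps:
r = -108344 (r = -115566 + 7222 = -108344)
F = -43542 (F = -108344 - ((61804 - 64610) - 61996) = -108344 - (-2806 - 61996) = -108344 - 1*(-64802) = -108344 + 64802 = -43542)
(69784 + 28557)*(65844 + F) = (69784 + 28557)*(65844 - 43542) = 98341*22302 = 2193200982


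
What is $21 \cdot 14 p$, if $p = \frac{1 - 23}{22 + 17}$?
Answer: $- \frac{2156}{13} \approx -165.85$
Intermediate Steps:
$p = - \frac{22}{39} \approx -0.5641$
$21 \cdot 14 p = 21 \cdot 14 \left(- \frac{22}{39}\right) = 294 \left(- \frac{22}{39}\right) = - \frac{2156}{13}$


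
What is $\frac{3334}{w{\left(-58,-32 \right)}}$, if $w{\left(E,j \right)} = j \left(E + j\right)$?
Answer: $\frac{1667}{1440} \approx 1.1576$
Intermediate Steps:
$\frac{3334}{w{\left(-58,-32 \right)}} = \frac{3334}{\left(-32\right) \left(-58 - 32\right)} = \frac{3334}{\left(-32\right) \left(-90\right)} = \frac{3334}{2880} = 3334 \cdot \frac{1}{2880} = \frac{1667}{1440}$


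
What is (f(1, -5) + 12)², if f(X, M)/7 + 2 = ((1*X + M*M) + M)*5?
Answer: 537289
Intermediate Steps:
f(X, M) = -14 + 35*M + 35*X + 35*M² (f(X, M) = -14 + 7*(((1*X + M*M) + M)*5) = -14 + 7*(((X + M²) + M)*5) = -14 + 7*((M + X + M²)*5) = -14 + 7*(5*M + 5*X + 5*M²) = -14 + (35*M + 35*X + 35*M²) = -14 + 35*M + 35*X + 35*M²)
(f(1, -5) + 12)² = ((-14 + 35*(-5) + 35*1 + 35*(-5)²) + 12)² = ((-14 - 175 + 35 + 35*25) + 12)² = ((-14 - 175 + 35 + 875) + 12)² = (721 + 12)² = 733² = 537289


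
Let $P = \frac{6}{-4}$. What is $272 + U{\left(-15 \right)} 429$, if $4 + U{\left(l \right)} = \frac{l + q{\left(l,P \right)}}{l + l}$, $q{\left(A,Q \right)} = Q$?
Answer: $- \frac{24161}{20} \approx -1208.1$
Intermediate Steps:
$P = - \frac{3}{2}$ ($P = 6 \left(- \frac{1}{4}\right) = - \frac{3}{2} \approx -1.5$)
$U{\left(l \right)} = -4 + \frac{- \frac{3}{2} + l}{2 l}$ ($U{\left(l \right)} = -4 + \frac{l - \frac{3}{2}}{l + l} = -4 + \frac{- \frac{3}{2} + l}{2 l}$)
$272 + U{\left(-15 \right)} 429 = 272 + \frac{-3 - -210}{4 \left(-15\right)} 429 = 272 + \frac{1}{4} \left(- \frac{1}{15}\right) \left(-3 + 210\right) 429 = 272 + \frac{1}{4} \left(- \frac{1}{15}\right) 207 \cdot 429 = 272 - \frac{29601}{20} = - \frac{24161}{20}$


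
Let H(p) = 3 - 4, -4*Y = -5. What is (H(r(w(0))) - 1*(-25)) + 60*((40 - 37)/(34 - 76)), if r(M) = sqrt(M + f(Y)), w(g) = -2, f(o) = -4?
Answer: 138/7 ≈ 19.714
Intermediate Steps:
Y = 5/4 (Y = -1/4*(-5) = 5/4 ≈ 1.2500)
r(M) = sqrt(-4 + M) (r(M) = sqrt(M - 4) = sqrt(-4 + M))
H(p) = -1
(H(r(w(0))) - 1*(-25)) + 60*((40 - 37)/(34 - 76)) = (-1 - 1*(-25)) + 60*((40 - 37)/(34 - 76)) = (-1 + 25) + 60*(3/(-42)) = 24 + 60*(3*(-1/42)) = 24 + 60*(-1/14) = 24 - 30/7 = 138/7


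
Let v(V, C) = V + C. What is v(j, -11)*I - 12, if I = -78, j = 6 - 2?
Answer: 534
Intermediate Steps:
j = 4
v(V, C) = C + V
v(j, -11)*I - 12 = (-11 + 4)*(-78) - 12 = -7*(-78) - 12 = 546 - 12 = 534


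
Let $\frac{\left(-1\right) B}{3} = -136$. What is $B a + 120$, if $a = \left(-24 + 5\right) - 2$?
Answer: $-8448$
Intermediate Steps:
$B = 408$ ($B = \left(-3\right) \left(-136\right) = 408$)
$a = -21$ ($a = -19 - 2 = -21$)
$B a + 120 = 408 \left(-21\right) + 120 = -8568 + 120 = -8448$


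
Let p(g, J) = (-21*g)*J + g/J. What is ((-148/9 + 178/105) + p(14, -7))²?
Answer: 413441284036/99225 ≈ 4.1667e+6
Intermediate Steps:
p(g, J) = g/J - 21*J*g (p(g, J) = -21*J*g + g/J = g/J - 21*J*g)
((-148/9 + 178/105) + p(14, -7))² = ((-148/9 + 178/105) + (14/(-7) - 21*(-7)*14))² = ((-148*⅑ + 178*(1/105)) + (14*(-⅐) + 2058))² = ((-148/9 + 178/105) + (-2 + 2058))² = (-4646/315 + 2056)² = (642994/315)² = 413441284036/99225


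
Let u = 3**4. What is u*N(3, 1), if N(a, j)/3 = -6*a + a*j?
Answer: -3645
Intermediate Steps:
u = 81
N(a, j) = -18*a + 3*a*j (N(a, j) = 3*(-6*a + a*j) = -18*a + 3*a*j)
u*N(3, 1) = 81*(3*3*(-6 + 1)) = 81*(3*3*(-5)) = 81*(-45) = -3645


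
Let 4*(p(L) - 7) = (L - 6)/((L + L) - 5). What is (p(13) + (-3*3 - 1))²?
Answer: 1225/144 ≈ 8.5069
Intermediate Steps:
p(L) = 7 + (-6 + L)/(4*(-5 + 2*L)) (p(L) = 7 + ((L - 6)/((L + L) - 5))/4 = 7 + ((-6 + L)/(2*L - 5))/4 = 7 + ((-6 + L)/(-5 + 2*L))/4 = 7 + (-6 + L)/(4*(-5 + 2*L)))
(p(13) + (-3*3 - 1))² = ((-146 + 57*13)/(4*(-5 + 2*13)) + (-3*3 - 1))² = ((-146 + 741)/(4*(-5 + 26)) + (-9 - 1))² = ((¼)*595/21 - 10)² = ((¼)*(1/21)*595 - 10)² = (85/12 - 10)² = (-35/12)² = 1225/144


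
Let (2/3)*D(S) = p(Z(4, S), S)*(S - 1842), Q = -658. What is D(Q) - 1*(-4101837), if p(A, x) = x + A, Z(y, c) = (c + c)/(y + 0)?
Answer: 7803087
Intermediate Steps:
Z(y, c) = 2*c/y (Z(y, c) = (2*c)/y = 2*c/y)
p(A, x) = A + x
D(S) = 9*S*(-1842 + S)/4 (D(S) = 3*((2*S/4 + S)*(S - 1842))/2 = 3*((2*S*(1/4) + S)*(-1842 + S))/2 = 3*((S/2 + S)*(-1842 + S))/2 = 3*((3*S/2)*(-1842 + S))/2 = 3*(3*S*(-1842 + S)/2)/2 = 9*S*(-1842 + S)/4)
D(Q) - 1*(-4101837) = (9/4)*(-658)*(-1842 - 658) - 1*(-4101837) = (9/4)*(-658)*(-2500) + 4101837 = 3701250 + 4101837 = 7803087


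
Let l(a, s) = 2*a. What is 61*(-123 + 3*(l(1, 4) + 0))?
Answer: -7137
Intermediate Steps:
61*(-123 + 3*(l(1, 4) + 0)) = 61*(-123 + 3*(2*1 + 0)) = 61*(-123 + 3*(2 + 0)) = 61*(-123 + 3*2) = 61*(-123 + 6) = 61*(-117) = -7137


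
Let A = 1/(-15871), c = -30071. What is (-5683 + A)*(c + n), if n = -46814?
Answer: 6934634425190/15871 ≈ 4.3694e+8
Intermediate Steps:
A = -1/15871 ≈ -6.3008e-5
(-5683 + A)*(c + n) = (-5683 - 1/15871)*(-30071 - 46814) = -90194894/15871*(-76885) = 6934634425190/15871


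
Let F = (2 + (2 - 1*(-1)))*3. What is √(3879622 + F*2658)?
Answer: 2*√979873 ≈ 1979.8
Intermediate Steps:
F = 15 (F = (2 + (2 + 1))*3 = (2 + 3)*3 = 5*3 = 15)
√(3879622 + F*2658) = √(3879622 + 15*2658) = √(3879622 + 39870) = √3919492 = 2*√979873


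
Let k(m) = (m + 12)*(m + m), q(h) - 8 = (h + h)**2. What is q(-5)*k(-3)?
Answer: -5832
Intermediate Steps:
q(h) = 8 + 4*h**2 (q(h) = 8 + (h + h)**2 = 8 + (2*h)**2 = 8 + 4*h**2)
k(m) = 2*m*(12 + m) (k(m) = (12 + m)*(2*m) = 2*m*(12 + m))
q(-5)*k(-3) = (8 + 4*(-5)**2)*(2*(-3)*(12 - 3)) = (8 + 4*25)*(2*(-3)*9) = (8 + 100)*(-54) = 108*(-54) = -5832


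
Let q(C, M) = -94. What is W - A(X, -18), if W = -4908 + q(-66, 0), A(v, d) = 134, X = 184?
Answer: -5136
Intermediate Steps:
W = -5002 (W = -4908 - 94 = -5002)
W - A(X, -18) = -5002 - 1*134 = -5002 - 134 = -5136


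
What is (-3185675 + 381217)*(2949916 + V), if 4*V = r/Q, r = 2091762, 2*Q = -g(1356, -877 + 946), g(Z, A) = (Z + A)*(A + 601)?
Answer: -1316427194144753417/159125 ≈ -8.2729e+12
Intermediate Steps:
g(Z, A) = (601 + A)*(A + Z) (g(Z, A) = (A + Z)*(601 + A) = (601 + A)*(A + Z))
Q = -477375 (Q = (-((-877 + 946)² + 601*(-877 + 946) + 601*1356 + (-877 + 946)*1356))/2 = (-(69² + 601*69 + 814956 + 69*1356))/2 = (-(4761 + 41469 + 814956 + 93564))/2 = (-1*954750)/2 = (½)*(-954750) = -477375)
V = -348627/318250 (V = (2091762/(-477375))/4 = (2091762*(-1/477375))/4 = (¼)*(-697254/159125) = -348627/318250 ≈ -1.0954)
(-3185675 + 381217)*(2949916 + V) = (-3185675 + 381217)*(2949916 - 348627/318250) = -2804458*938810418373/318250 = -1316427194144753417/159125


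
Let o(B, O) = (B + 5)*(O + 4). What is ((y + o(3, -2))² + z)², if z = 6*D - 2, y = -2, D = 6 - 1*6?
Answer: 37636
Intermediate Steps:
o(B, O) = (4 + O)*(5 + B) (o(B, O) = (5 + B)*(4 + O) = (4 + O)*(5 + B))
D = 0 (D = 6 - 6 = 0)
z = -2 (z = 6*0 - 2 = 0 - 2 = -2)
((y + o(3, -2))² + z)² = ((-2 + (20 + 4*3 + 5*(-2) + 3*(-2)))² - 2)² = ((-2 + (20 + 12 - 10 - 6))² - 2)² = ((-2 + 16)² - 2)² = (14² - 2)² = (196 - 2)² = 194² = 37636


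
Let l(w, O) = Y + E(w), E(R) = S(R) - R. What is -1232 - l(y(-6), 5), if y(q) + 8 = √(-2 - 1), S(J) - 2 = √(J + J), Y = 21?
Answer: -1263 - √(-16 + 2*I*√3) + I*√3 ≈ -1263.4 - 2.291*I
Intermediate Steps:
S(J) = 2 + √2*√J (S(J) = 2 + √(J + J) = 2 + √(2*J) = 2 + √2*√J)
E(R) = 2 - R + √2*√R (E(R) = (2 + √2*√R) - R = 2 - R + √2*√R)
y(q) = -8 + I*√3 (y(q) = -8 + √(-2 - 1) = -8 + √(-3) = -8 + I*√3)
l(w, O) = 23 - w + √2*√w (l(w, O) = 21 + (2 - w + √2*√w) = 23 - w + √2*√w)
-1232 - l(y(-6), 5) = -1232 - (23 - (-8 + I*√3) + √2*√(-8 + I*√3)) = -1232 - (23 + (8 - I*√3) + √2*√(-8 + I*√3)) = -1232 - (31 + √2*√(-8 + I*√3) - I*√3) = -1232 + (-31 + I*√3 - √2*√(-8 + I*√3)) = -1263 + I*√3 - √2*√(-8 + I*√3)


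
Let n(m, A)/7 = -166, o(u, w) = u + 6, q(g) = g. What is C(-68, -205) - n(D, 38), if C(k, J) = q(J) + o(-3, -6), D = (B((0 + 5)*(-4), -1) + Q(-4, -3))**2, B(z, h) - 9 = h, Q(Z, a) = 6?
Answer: 960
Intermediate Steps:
B(z, h) = 9 + h
D = 196 (D = ((9 - 1) + 6)**2 = (8 + 6)**2 = 14**2 = 196)
o(u, w) = 6 + u
n(m, A) = -1162 (n(m, A) = 7*(-166) = -1162)
C(k, J) = 3 + J (C(k, J) = J + (6 - 3) = J + 3 = 3 + J)
C(-68, -205) - n(D, 38) = (3 - 205) - 1*(-1162) = -202 + 1162 = 960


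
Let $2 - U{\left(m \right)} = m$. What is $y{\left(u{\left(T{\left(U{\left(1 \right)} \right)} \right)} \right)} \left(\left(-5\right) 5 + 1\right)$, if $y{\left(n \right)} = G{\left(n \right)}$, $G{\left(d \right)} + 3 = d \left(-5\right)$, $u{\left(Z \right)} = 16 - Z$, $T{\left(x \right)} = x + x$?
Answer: $1752$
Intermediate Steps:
$U{\left(m \right)} = 2 - m$
$T{\left(x \right)} = 2 x$
$G{\left(d \right)} = -3 - 5 d$ ($G{\left(d \right)} = -3 + d \left(-5\right) = -3 - 5 d$)
$y{\left(n \right)} = -3 - 5 n$
$y{\left(u{\left(T{\left(U{\left(1 \right)} \right)} \right)} \right)} \left(\left(-5\right) 5 + 1\right) = \left(-3 - 5 \left(16 - 2 \left(2 - 1\right)\right)\right) \left(\left(-5\right) 5 + 1\right) = \left(-3 - 5 \left(16 - 2 \left(2 - 1\right)\right)\right) \left(-25 + 1\right) = \left(-3 - 5 \left(16 - 2 \cdot 1\right)\right) \left(-24\right) = \left(-3 - 5 \left(16 - 2\right)\right) \left(-24\right) = \left(-3 - 70\right) \left(-24\right) = \left(-73\right) \left(-24\right) = 1752$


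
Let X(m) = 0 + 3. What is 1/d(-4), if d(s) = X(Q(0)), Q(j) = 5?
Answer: 1/3 ≈ 0.33333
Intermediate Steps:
X(m) = 3
d(s) = 3
1/d(-4) = 1/3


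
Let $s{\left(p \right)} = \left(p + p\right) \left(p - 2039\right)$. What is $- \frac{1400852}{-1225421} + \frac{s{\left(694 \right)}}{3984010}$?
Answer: $\frac{329331892846}{488208951821} \approx 0.67457$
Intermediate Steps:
$s{\left(p \right)} = 2 p \left(-2039 + p\right)$
$- \frac{1400852}{-1225421} + \frac{s{\left(694 \right)}}{3984010} = - \frac{1400852}{-1225421} + \frac{2 \cdot 694 \left(-2039 + 694\right)}{3984010} = \left(-1400852\right) \left(- \frac{1}{1225421}\right) + 2 \cdot 694 \left(-1345\right) \frac{1}{3984010} = \frac{1400852}{1225421} - \frac{186686}{398401} = \frac{329331892846}{488208951821}$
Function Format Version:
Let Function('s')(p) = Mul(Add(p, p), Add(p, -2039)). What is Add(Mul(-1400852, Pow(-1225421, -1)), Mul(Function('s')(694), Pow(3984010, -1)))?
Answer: Rational(329331892846, 488208951821) ≈ 0.67457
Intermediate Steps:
Function('s')(p) = Mul(2, p, Add(-2039, p)) (Function('s')(p) = Mul(Mul(2, p), Add(-2039, p)) = Mul(2, p, Add(-2039, p)))
Add(Mul(-1400852, Pow(-1225421, -1)), Mul(Function('s')(694), Pow(3984010, -1))) = Add(Mul(-1400852, Pow(-1225421, -1)), Mul(Mul(2, 694, Add(-2039, 694)), Pow(3984010, -1))) = Add(Mul(-1400852, Rational(-1, 1225421)), Mul(Mul(2, 694, -1345), Rational(1, 3984010))) = Add(Rational(1400852, 1225421), Mul(-1866860, Rational(1, 3984010))) = Add(Rational(1400852, 1225421), Rational(-186686, 398401)) = Rational(329331892846, 488208951821)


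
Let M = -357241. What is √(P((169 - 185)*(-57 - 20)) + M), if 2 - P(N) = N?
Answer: I*√358471 ≈ 598.72*I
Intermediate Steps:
P(N) = 2 - N
√(P((169 - 185)*(-57 - 20)) + M) = √((2 - (169 - 185)*(-57 - 20)) - 357241) = √((2 - (-16)*(-77)) - 357241) = √((2 - 1*1232) - 357241) = √((2 - 1232) - 357241) = √(-1230 - 357241) = √(-358471) = I*√358471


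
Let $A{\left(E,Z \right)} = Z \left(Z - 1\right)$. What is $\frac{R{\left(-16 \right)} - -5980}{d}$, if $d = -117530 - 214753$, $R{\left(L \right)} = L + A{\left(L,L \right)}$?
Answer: $- \frac{6236}{332283} \approx -0.018767$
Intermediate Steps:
$A{\left(E,Z \right)} = Z \left(-1 + Z\right)$
$R{\left(L \right)} = L + L \left(-1 + L\right)$
$d = -332283$ ($d = -117530 - 214753 = -332283$)
$\frac{R{\left(-16 \right)} - -5980}{d} = \frac{\left(-16\right)^{2} - -5980}{-332283} = \left(256 + 5980\right) \left(- \frac{1}{332283}\right) = 6236 \left(- \frac{1}{332283}\right) = - \frac{6236}{332283}$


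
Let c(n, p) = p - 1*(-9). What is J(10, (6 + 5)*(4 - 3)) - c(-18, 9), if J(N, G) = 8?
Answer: -10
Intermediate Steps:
c(n, p) = 9 + p (c(n, p) = p + 9 = 9 + p)
J(10, (6 + 5)*(4 - 3)) - c(-18, 9) = 8 - (9 + 9) = 8 - 1*18 = 8 - 18 = -10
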